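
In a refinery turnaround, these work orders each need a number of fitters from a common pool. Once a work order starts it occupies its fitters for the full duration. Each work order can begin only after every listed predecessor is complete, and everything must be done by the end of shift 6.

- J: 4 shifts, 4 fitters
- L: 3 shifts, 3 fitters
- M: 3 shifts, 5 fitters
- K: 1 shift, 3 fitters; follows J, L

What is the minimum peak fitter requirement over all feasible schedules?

Early-start (J@1, L@1, M@1, K@5) gives peak 12: s1:12  s2:12  s3:12  s4:4  s5:3  s6:0.
Shift M→4.
Schedule J@1, L@1, M@4, K@5: s1:7  s2:7  s3:7  s4:9  s5:8  s6:5 — peak 9.

9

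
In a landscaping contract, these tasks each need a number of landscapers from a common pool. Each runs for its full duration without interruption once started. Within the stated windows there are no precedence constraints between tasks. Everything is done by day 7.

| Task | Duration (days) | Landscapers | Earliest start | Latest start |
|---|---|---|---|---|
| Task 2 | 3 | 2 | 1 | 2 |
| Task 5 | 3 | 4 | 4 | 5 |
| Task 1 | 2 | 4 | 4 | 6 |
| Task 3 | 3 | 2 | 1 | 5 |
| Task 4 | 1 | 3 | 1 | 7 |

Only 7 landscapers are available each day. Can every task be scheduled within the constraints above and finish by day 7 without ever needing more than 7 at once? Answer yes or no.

no

The minimum achievable peak is 8; 7 < 8, so no feasible schedule stays within the cap.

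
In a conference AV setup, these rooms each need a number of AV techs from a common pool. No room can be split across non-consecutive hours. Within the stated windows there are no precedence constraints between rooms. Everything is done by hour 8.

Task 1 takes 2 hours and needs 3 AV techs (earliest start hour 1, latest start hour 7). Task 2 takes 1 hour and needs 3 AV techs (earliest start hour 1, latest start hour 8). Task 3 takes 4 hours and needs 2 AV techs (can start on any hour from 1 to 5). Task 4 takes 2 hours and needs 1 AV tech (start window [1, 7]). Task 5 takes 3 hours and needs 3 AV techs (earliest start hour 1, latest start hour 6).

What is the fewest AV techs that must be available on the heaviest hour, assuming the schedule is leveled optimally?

Early-start (Task 1@1, Task 2@1, Task 3@1, Task 4@1, Task 5@1) gives peak 12: h1:12  h2:9  h3:5  h4:2  h5:0  h6:0  h7:0  h8:0.
Shift Task 2→3, Task 4→4, Task 5→5.
Schedule Task 1@1, Task 2@3, Task 3@1, Task 4@4, Task 5@5: h1:5  h2:5  h3:5  h4:3  h5:4  h6:3  h7:3  h8:0 — peak 5.

5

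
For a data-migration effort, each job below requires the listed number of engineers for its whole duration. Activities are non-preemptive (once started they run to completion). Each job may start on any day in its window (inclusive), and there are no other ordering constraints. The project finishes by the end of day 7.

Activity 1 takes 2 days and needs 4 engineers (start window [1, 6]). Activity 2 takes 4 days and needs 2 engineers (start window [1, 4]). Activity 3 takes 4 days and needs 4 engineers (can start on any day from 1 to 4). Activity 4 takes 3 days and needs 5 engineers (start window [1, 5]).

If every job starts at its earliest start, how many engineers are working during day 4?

At early start, day 4 has: Activity 2, Activity 3.
Demand: 2 + 4 = 6.

6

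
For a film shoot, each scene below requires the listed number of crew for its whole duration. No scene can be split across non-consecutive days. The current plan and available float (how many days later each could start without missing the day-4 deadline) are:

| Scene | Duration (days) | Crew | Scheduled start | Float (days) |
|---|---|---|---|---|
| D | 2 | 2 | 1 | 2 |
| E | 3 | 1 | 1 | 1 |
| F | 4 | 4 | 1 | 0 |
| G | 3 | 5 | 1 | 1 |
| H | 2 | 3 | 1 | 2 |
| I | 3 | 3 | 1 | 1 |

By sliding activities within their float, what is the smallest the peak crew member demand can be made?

16

Early-start (D@1, E@1, F@1, G@1, H@1, I@1) gives peak 18: d1:18  d2:18  d3:13  d4:4.
Shift H→3.
Schedule D@1, E@1, F@1, G@1, H@3, I@1: d1:15  d2:15  d3:16  d4:7 — peak 16.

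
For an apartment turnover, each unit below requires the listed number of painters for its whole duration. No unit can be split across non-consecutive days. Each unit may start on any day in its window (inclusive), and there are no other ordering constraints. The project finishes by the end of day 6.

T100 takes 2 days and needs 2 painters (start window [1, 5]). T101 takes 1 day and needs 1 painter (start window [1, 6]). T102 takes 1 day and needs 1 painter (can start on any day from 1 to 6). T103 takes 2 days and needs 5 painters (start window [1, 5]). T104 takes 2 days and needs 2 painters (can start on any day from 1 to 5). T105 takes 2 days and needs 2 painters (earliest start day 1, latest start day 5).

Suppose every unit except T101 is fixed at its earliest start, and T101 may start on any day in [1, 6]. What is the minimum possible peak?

12

T101@1: d1:13  d2:11  d3:0  d4:0  d5:0  d6:0 → peak 13
T101@2: d1:12  d2:12  d3:0  d4:0  d5:0  d6:0 → peak 12
T101@3: d1:12  d2:11  d3:1  d4:0  d5:0  d6:0 → peak 12
T101@4: d1:12  d2:11  d3:0  d4:1  d5:0  d6:0 → peak 12
T101@5: d1:12  d2:11  d3:0  d4:0  d5:1  d6:0 → peak 12
T101@6: d1:12  d2:11  d3:0  d4:0  d5:0  d6:1 → peak 12
Best is T101@2, peak 12.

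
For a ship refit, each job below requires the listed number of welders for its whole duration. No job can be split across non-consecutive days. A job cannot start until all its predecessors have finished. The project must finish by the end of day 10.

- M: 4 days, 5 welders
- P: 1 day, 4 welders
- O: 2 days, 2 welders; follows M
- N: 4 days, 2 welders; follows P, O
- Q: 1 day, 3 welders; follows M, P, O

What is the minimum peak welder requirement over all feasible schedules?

6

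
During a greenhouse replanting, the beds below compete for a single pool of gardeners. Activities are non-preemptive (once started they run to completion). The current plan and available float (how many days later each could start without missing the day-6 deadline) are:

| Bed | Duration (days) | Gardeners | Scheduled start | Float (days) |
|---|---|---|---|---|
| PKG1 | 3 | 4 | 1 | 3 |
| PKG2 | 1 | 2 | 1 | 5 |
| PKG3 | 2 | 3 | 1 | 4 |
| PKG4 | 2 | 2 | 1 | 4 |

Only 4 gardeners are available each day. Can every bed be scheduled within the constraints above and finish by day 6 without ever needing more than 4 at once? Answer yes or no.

The minimum achievable peak is 5; 4 < 5, so no feasible schedule stays within the cap.

no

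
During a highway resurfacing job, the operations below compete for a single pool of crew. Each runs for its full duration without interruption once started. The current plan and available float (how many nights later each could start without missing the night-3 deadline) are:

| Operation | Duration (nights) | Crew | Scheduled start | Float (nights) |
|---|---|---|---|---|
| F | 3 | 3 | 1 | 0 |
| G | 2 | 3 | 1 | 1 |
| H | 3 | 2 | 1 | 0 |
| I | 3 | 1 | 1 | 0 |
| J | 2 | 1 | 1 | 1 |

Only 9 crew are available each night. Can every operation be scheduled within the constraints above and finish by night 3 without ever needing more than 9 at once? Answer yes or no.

no

The minimum achievable peak is 10; 9 < 10, so no feasible schedule stays within the cap.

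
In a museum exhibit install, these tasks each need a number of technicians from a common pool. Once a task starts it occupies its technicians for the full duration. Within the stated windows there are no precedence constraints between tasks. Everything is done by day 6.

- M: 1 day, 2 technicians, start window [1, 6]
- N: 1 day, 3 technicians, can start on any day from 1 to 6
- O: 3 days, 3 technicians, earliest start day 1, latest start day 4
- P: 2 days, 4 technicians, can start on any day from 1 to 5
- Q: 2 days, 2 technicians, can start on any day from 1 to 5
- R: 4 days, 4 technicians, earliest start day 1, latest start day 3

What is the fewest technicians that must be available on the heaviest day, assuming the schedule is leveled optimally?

Early-start (M@1, N@1, O@1, P@1, Q@1, R@1) gives peak 18: d1:18  d2:13  d3:7  d4:4  d5:0  d6:0.
Shift O→2, P→5, R→3.
Schedule M@1, N@1, O@2, P@5, Q@1, R@3: d1:7  d2:5  d3:7  d4:7  d5:8  d6:8 — peak 8.

8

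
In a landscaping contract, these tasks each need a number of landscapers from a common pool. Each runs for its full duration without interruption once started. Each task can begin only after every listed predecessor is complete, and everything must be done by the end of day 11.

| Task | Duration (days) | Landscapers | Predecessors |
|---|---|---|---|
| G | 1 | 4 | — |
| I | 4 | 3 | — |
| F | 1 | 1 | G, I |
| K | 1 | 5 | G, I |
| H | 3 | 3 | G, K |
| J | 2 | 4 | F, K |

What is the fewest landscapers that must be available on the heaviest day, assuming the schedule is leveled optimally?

5

Early-start (G@1, I@1, F@5, K@5, H@6, J@6) gives peak 7: d1:7  d2:3  d3:3  d4:3  d5:6  d6:7  d7:7  d8:3  d9:0  d10:0  d11:0.
Shift I→2, F→7, K→6, H→7, J→10.
Schedule G@1, I@2, F@7, K@6, H@7, J@10: d1:4  d2:3  d3:3  d4:3  d5:3  d6:5  d7:4  d8:3  d9:3  d10:4  d11:4 — peak 5.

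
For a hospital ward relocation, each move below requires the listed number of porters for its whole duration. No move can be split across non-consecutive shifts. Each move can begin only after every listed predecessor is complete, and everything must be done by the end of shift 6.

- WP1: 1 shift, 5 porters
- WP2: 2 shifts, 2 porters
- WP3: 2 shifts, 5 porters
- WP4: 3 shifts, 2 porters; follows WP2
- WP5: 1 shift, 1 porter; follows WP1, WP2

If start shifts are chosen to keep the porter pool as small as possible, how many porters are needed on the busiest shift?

Early-start (WP1@1, WP2@1, WP3@1, WP4@3, WP5@3) gives peak 12: s1:12  s2:7  s3:3  s4:2  s5:2  s6:0.
Shift WP3→2, WP5→4.
Schedule WP1@1, WP2@1, WP3@2, WP4@3, WP5@4: s1:7  s2:7  s3:7  s4:3  s5:2  s6:0 — peak 7.

7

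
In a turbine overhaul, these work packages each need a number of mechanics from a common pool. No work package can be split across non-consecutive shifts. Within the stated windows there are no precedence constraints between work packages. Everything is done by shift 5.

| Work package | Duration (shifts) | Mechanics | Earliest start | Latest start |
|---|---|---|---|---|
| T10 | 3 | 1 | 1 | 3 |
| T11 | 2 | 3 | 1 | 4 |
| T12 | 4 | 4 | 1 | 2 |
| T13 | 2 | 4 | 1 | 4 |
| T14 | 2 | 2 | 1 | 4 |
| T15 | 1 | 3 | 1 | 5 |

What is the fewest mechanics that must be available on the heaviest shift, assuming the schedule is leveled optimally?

Early-start (T10@1, T11@1, T12@1, T13@1, T14@1, T15@1) gives peak 17: s1:17  s2:14  s3:5  s4:4  s5:0.
Shift T11→3, T14→4, T15→5.
Schedule T10@1, T11@3, T12@1, T13@1, T14@4, T15@5: s1:9  s2:9  s3:8  s4:9  s5:5 — peak 9.

9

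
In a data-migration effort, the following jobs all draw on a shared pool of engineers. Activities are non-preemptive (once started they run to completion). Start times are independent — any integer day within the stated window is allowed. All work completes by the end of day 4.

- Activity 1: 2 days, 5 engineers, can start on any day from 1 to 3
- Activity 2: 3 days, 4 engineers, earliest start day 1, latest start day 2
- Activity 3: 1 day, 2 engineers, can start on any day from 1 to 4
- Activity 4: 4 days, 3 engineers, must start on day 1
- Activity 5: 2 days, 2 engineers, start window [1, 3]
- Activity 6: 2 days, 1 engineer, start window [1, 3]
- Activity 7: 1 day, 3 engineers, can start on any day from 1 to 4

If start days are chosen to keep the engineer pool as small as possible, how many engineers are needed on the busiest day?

12

Early-start (Activity 1@1, Activity 2@1, Activity 3@1, Activity 4@1, Activity 5@1, Activity 6@1, Activity 7@1) gives peak 20: d1:20  d2:15  d3:7  d4:3.
Shift Activity 3→3, Activity 5→3, Activity 6→3, Activity 7→4.
Schedule Activity 1@1, Activity 2@1, Activity 3@3, Activity 4@1, Activity 5@3, Activity 6@3, Activity 7@4: d1:12  d2:12  d3:12  d4:9 — peak 12.
Total engineer-days = 45 over 4 days ⇒ peak ≥ ⌈45/4⌉ = 12, so 12 is optimal.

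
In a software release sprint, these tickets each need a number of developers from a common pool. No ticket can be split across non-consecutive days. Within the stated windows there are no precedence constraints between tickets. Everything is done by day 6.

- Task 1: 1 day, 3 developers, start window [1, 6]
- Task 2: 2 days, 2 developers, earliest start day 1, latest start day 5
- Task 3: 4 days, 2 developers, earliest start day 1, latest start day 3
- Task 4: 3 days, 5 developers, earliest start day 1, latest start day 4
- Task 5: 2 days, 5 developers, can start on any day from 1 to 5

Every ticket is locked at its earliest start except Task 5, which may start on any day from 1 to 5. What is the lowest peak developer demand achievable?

Task 5@1: d1:17  d2:14  d3:7  d4:2  d5:0  d6:0 → peak 17
Task 5@2: d1:12  d2:14  d3:12  d4:2  d5:0  d6:0 → peak 14
Task 5@3: d1:12  d2:9  d3:12  d4:7  d5:0  d6:0 → peak 12
Task 5@4: d1:12  d2:9  d3:7  d4:7  d5:5  d6:0 → peak 12
Task 5@5: d1:12  d2:9  d3:7  d4:2  d5:5  d6:5 → peak 12
Best is Task 5@3, peak 12.

12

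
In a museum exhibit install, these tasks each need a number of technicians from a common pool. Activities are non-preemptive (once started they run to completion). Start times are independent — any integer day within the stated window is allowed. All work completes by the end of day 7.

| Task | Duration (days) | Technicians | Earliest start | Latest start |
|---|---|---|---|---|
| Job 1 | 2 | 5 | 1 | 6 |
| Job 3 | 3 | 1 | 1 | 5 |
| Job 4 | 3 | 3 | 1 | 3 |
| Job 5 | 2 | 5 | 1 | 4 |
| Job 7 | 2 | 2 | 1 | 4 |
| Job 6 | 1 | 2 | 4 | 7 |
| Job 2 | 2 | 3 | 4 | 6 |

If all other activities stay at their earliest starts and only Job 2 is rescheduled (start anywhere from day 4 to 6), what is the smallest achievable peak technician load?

Job 2@4: d1:16  d2:16  d3:4  d4:5  d5:3  d6:0  d7:0 → peak 16
Job 2@5: d1:16  d2:16  d3:4  d4:2  d5:3  d6:3  d7:0 → peak 16
Job 2@6: d1:16  d2:16  d3:4  d4:2  d5:0  d6:3  d7:3 → peak 16
Best is Job 2@4, peak 16.

16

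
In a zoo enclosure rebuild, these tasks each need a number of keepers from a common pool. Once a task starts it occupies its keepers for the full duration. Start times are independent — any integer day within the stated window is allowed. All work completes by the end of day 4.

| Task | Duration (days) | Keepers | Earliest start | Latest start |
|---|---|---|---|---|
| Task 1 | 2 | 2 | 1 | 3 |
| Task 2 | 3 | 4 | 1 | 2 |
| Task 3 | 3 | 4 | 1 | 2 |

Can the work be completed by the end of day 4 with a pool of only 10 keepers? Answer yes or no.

Schedule Task 1@1, Task 2@1, Task 3@1: d1:10  d2:10  d3:8  d4:0 — peak 10 ≤ 10.

yes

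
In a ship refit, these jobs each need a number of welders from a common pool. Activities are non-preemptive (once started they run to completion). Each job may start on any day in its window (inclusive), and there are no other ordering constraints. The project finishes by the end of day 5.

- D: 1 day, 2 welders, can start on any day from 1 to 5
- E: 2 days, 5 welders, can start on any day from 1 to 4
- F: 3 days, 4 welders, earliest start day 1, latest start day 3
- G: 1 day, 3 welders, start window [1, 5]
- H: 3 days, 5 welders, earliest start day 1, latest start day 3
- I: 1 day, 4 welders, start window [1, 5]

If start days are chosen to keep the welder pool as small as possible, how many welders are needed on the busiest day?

Early-start (D@1, E@1, F@1, G@1, H@1, I@1) gives peak 23: d1:23  d2:14  d3:9  d4:0  d5:0.
Shift F→2, H→3, I→5.
Schedule D@1, E@1, F@2, G@1, H@3, I@5: d1:10  d2:9  d3:9  d4:9  d5:9 — peak 10.
Total welder-days = 46 over 5 days ⇒ peak ≥ ⌈46/5⌉ = 10, so 10 is optimal.

10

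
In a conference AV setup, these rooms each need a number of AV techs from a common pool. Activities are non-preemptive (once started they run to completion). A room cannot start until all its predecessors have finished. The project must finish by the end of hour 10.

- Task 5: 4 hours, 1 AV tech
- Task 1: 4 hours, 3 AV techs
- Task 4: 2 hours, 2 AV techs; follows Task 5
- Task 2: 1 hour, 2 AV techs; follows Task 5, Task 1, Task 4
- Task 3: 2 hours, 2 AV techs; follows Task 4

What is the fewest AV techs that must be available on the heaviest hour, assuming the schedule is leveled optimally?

4

Schedule Task 5@1, Task 1@1, Task 4@5, Task 2@7, Task 3@7: h1:4  h2:4  h3:4  h4:4  h5:2  h6:2  h7:4  h8:2  h9:0  h10:0 — peak 4.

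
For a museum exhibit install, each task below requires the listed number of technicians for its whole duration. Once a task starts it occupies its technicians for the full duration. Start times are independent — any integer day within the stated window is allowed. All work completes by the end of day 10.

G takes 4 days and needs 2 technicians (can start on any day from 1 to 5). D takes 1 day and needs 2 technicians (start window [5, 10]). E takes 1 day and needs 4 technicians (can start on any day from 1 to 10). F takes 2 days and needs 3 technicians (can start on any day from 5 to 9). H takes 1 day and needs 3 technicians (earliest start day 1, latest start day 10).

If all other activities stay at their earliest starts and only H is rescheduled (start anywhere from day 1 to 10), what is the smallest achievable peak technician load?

H@1: d1:9  d2:2  d3:2  d4:2  d5:5  d6:3  d7:0  d8:0  d9:0  d10:0 → peak 9
H@2: d1:6  d2:5  d3:2  d4:2  d5:5  d6:3  d7:0  d8:0  d9:0  d10:0 → peak 6
H@3: d1:6  d2:2  d3:5  d4:2  d5:5  d6:3  d7:0  d8:0  d9:0  d10:0 → peak 6
H@4: d1:6  d2:2  d3:2  d4:5  d5:5  d6:3  d7:0  d8:0  d9:0  d10:0 → peak 6
H@5: d1:6  d2:2  d3:2  d4:2  d5:8  d6:3  d7:0  d8:0  d9:0  d10:0 → peak 8
H@6: d1:6  d2:2  d3:2  d4:2  d5:5  d6:6  d7:0  d8:0  d9:0  d10:0 → peak 6
H@7: d1:6  d2:2  d3:2  d4:2  d5:5  d6:3  d7:3  d8:0  d9:0  d10:0 → peak 6
H@8: d1:6  d2:2  d3:2  d4:2  d5:5  d6:3  d7:0  d8:3  d9:0  d10:0 → peak 6
H@9: d1:6  d2:2  d3:2  d4:2  d5:5  d6:3  d7:0  d8:0  d9:3  d10:0 → peak 6
H@10: d1:6  d2:2  d3:2  d4:2  d5:5  d6:3  d7:0  d8:0  d9:0  d10:3 → peak 6
Best is H@2, peak 6.

6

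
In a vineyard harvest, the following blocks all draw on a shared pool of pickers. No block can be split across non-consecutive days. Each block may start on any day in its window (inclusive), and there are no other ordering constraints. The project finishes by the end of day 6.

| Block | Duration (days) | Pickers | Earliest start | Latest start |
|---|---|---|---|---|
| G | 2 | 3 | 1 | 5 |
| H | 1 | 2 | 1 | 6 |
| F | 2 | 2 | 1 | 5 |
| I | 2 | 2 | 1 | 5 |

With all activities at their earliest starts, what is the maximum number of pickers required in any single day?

9

Early-start schedule: G@1, H@1, F@1, I@1.
Load per day: day 1: 9, day 2: 7, day 3: 0, day 4: 0, day 5: 0, day 6: 0.
Peak is 9.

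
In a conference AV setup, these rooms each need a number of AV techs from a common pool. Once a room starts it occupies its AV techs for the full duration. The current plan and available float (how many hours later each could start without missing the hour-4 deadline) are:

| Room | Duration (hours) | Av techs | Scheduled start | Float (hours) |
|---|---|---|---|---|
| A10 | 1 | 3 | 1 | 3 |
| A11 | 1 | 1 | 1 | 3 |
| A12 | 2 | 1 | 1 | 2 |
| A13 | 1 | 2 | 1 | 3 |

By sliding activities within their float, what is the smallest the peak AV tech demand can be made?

3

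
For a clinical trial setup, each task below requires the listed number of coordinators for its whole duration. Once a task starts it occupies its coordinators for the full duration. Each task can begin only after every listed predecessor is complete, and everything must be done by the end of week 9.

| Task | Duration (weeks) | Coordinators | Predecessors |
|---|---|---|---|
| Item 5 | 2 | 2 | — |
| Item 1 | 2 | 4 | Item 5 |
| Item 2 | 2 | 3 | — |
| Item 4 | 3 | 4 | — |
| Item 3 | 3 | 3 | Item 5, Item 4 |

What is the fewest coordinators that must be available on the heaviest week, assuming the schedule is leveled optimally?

6

Early-start (Item 5@1, Item 1@3, Item 2@1, Item 4@1, Item 3@4) gives peak 9: w1:9  w2:9  w3:8  w4:7  w5:3  w6:3  w7:0  w8:0  w9:0.
Shift Item 1→4, Item 2→6, Item 3→6.
Schedule Item 5@1, Item 1@4, Item 2@6, Item 4@1, Item 3@6: w1:6  w2:6  w3:4  w4:4  w5:4  w6:6  w7:6  w8:3  w9:0 — peak 6.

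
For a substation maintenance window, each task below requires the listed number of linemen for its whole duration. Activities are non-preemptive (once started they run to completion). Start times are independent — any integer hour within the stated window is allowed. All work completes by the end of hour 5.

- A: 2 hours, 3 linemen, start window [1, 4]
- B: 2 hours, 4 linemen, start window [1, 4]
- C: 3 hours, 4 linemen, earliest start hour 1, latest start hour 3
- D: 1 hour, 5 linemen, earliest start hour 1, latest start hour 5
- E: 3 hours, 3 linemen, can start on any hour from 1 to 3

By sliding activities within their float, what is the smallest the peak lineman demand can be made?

10

Early-start (A@1, B@1, C@1, D@1, E@1) gives peak 19: h1:19  h2:14  h3:7  h4:0  h5:0.
Shift C→3, D→4.
Schedule A@1, B@1, C@3, D@4, E@1: h1:10  h2:10  h3:7  h4:9  h5:4 — peak 10.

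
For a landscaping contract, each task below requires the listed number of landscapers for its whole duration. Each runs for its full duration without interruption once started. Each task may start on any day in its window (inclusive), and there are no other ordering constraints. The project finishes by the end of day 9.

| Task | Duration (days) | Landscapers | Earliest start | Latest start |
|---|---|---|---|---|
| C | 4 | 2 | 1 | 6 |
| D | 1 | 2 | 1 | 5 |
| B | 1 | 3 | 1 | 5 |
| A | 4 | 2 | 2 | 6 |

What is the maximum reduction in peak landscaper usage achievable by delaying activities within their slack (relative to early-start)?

3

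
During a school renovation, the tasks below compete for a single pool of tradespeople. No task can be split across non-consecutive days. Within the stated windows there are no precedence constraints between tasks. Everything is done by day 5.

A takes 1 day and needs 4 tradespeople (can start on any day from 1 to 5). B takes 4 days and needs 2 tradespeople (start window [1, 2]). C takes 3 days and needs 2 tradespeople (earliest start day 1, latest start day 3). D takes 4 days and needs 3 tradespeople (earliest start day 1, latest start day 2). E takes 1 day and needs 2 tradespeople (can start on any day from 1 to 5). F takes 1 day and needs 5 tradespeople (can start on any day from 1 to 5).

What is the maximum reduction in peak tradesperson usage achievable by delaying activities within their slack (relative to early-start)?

Early-start peak: d1:18  d2:7  d3:7  d4:5  d5:0 ⇒ 18.
Leveled (A@1, B@1, C@1, D@2, E@4, F@5): d1:8  d2:7  d3:7  d4:7  d5:8 ⇒ 8.
Reduction 18 − 8 = 10.

10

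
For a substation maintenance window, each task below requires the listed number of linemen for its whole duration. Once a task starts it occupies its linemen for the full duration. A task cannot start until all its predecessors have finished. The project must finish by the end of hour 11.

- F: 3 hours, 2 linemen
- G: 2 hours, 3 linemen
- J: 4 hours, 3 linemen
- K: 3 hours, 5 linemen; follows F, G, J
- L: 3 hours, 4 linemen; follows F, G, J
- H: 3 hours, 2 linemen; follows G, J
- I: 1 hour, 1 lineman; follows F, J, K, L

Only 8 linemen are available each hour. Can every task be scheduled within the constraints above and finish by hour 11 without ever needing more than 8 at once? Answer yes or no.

yes

Schedule F@1, G@1, J@1, K@5, L@8, H@5, I@11: h1:8  h2:8  h3:5  h4:3  h5:7  h6:7  h7:7  h8:4  h9:4  h10:4  h11:1 — peak 8 ≤ 8.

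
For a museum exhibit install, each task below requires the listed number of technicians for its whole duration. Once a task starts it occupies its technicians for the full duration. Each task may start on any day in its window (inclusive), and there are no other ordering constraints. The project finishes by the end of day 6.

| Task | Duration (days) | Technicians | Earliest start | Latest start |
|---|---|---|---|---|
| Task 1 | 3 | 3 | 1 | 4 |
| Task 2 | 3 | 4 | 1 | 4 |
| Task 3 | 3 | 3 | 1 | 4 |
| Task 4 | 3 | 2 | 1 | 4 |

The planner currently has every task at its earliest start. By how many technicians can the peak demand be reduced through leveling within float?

Early-start peak: d1:12  d2:12  d3:12  d4:0  d5:0  d6:0 ⇒ 12.
Leveled (Task 1@1, Task 2@4, Task 3@1, Task 4@4): d1:6  d2:6  d3:6  d4:6  d5:6  d6:6 ⇒ 6.
Reduction 12 − 6 = 6.

6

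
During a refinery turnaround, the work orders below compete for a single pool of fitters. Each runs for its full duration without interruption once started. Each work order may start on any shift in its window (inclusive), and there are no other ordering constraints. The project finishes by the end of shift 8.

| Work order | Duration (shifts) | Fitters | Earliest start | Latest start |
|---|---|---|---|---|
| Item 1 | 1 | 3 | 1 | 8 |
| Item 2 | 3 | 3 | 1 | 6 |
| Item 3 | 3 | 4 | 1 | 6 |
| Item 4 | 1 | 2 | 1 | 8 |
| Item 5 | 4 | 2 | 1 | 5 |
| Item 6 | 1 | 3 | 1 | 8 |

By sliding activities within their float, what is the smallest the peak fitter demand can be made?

Early-start (Item 1@1, Item 2@1, Item 3@1, Item 4@1, Item 5@1, Item 6@1) gives peak 17: s1:17  s2:9  s3:9  s4:2  s5:0  s6:0  s7:0  s8:0.
Shift Item 2→2, Item 3→5, Item 4→8, Item 6→8.
Schedule Item 1@1, Item 2@2, Item 3@5, Item 4@8, Item 5@1, Item 6@8: s1:5  s2:5  s3:5  s4:5  s5:4  s6:4  s7:4  s8:5 — peak 5.
Total fitter-shifts = 37 over 8 shifts ⇒ peak ≥ ⌈37/8⌉ = 5, so 5 is optimal.

5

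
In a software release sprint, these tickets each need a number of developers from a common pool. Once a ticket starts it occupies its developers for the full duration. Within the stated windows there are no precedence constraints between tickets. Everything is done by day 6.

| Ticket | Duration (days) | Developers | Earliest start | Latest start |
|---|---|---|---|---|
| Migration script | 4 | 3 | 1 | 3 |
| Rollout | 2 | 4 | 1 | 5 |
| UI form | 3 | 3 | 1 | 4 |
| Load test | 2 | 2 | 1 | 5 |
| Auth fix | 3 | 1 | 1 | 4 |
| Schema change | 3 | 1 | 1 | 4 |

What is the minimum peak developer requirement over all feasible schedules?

Early-start (Migration script@1, Rollout@1, UI form@1, Load test@1, Auth fix@1, Schema change@1) gives peak 14: d1:14  d2:14  d3:8  d4:3  d5:0  d6:0.
Shift Rollout→5, Load test→4, Schema change→4.
Schedule Migration script@1, Rollout@5, UI form@1, Load test@4, Auth fix@1, Schema change@4: d1:7  d2:7  d3:7  d4:6  d5:7  d6:5 — peak 7.
Total developer-days = 39 over 6 days ⇒ peak ≥ ⌈39/6⌉ = 7, so 7 is optimal.

7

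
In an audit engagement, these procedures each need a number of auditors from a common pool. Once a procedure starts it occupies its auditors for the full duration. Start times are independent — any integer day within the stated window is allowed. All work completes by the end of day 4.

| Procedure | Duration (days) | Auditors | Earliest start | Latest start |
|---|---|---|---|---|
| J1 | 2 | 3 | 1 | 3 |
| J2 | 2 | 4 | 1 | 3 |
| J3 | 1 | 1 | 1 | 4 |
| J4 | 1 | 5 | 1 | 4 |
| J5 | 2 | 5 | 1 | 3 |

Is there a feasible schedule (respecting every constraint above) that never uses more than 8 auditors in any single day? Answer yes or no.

The minimum achievable peak is 9; 8 < 9, so no feasible schedule stays within the cap.

no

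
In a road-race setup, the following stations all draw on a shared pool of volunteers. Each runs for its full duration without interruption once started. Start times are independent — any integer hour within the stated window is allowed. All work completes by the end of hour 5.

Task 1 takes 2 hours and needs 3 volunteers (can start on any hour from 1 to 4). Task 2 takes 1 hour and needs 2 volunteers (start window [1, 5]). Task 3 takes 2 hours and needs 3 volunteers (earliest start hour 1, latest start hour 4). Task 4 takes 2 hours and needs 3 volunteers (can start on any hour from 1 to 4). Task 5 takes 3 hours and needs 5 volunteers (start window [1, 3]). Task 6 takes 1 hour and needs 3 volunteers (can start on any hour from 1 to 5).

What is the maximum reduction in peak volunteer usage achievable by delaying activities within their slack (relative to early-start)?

Early-start peak: h1:19  h2:14  h3:5  h4:0  h5:0 ⇒ 19.
Leveled (Task 1@1, Task 2@1, Task 3@1, Task 4@3, Task 5@3, Task 6@5): h1:8  h2:6  h3:8  h4:8  h5:8 ⇒ 8.
Reduction 19 − 8 = 11.

11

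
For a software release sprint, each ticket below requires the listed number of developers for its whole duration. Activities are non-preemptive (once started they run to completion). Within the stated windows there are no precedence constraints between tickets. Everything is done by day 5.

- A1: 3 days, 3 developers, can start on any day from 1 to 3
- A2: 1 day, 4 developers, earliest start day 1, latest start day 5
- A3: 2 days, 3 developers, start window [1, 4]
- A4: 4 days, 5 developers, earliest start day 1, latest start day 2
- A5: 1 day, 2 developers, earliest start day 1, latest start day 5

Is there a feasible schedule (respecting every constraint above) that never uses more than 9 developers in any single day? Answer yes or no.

yes

Schedule A1@1, A2@1, A3@4, A4@2, A5@1: d1:9  d2:8  d3:8  d4:8  d5:8 — peak 9 ≤ 9.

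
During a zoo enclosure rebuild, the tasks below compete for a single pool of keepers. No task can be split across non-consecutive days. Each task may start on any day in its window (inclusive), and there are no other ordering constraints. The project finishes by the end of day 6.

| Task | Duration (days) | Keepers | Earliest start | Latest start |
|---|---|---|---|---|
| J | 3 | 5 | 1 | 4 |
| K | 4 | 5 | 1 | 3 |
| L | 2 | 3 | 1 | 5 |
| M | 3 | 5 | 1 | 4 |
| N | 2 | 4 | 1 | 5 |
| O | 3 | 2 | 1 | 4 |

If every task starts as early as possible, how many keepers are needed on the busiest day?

Early-start schedule: J@1, K@1, L@1, M@1, N@1, O@1.
Load per day: day 1: 24, day 2: 24, day 3: 17, day 4: 5, day 5: 0, day 6: 0.
Peak is 24.

24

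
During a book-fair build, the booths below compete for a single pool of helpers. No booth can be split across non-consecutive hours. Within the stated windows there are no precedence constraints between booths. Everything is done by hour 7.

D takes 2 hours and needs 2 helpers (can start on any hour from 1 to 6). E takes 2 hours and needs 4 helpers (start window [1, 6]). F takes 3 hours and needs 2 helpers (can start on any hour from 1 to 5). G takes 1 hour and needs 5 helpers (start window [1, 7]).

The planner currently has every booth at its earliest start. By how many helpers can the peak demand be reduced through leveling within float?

Early-start peak: h1:13  h2:8  h3:2  h4:0  h5:0  h6:0  h7:0 ⇒ 13.
Leveled (D@1, E@4, F@1, G@6): h1:4  h2:4  h3:2  h4:4  h5:4  h6:5  h7:0 ⇒ 5.
Reduction 13 − 5 = 8.

8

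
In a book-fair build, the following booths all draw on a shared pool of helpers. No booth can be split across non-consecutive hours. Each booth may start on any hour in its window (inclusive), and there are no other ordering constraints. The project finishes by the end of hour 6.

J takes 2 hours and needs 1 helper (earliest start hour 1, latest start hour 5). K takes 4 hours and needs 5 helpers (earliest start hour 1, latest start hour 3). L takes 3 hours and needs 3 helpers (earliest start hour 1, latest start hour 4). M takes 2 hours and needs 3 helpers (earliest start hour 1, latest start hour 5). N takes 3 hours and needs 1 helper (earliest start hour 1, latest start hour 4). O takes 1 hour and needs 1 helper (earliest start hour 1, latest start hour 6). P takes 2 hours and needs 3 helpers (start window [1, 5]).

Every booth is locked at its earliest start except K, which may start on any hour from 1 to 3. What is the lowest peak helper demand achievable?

K@1: h1:17  h2:16  h3:9  h4:5  h5:0  h6:0 → peak 17
K@2: h1:12  h2:16  h3:9  h4:5  h5:5  h6:0 → peak 16
K@3: h1:12  h2:11  h3:9  h4:5  h5:5  h6:5 → peak 12
Best is K@3, peak 12.

12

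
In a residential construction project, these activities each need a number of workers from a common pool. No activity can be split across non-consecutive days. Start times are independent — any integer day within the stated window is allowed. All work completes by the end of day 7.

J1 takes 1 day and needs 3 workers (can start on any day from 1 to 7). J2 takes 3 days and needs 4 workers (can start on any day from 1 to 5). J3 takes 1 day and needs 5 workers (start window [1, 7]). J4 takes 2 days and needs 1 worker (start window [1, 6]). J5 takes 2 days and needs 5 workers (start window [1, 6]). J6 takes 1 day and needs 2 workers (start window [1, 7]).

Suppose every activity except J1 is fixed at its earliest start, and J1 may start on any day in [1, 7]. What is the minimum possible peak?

J1@1: d1:20  d2:10  d3:4  d4:0  d5:0  d6:0  d7:0 → peak 20
J1@2: d1:17  d2:13  d3:4  d4:0  d5:0  d6:0  d7:0 → peak 17
J1@3: d1:17  d2:10  d3:7  d4:0  d5:0  d6:0  d7:0 → peak 17
J1@4: d1:17  d2:10  d3:4  d4:3  d5:0  d6:0  d7:0 → peak 17
J1@5: d1:17  d2:10  d3:4  d4:0  d5:3  d6:0  d7:0 → peak 17
J1@6: d1:17  d2:10  d3:4  d4:0  d5:0  d6:3  d7:0 → peak 17
J1@7: d1:17  d2:10  d3:4  d4:0  d5:0  d6:0  d7:3 → peak 17
Best is J1@2, peak 17.

17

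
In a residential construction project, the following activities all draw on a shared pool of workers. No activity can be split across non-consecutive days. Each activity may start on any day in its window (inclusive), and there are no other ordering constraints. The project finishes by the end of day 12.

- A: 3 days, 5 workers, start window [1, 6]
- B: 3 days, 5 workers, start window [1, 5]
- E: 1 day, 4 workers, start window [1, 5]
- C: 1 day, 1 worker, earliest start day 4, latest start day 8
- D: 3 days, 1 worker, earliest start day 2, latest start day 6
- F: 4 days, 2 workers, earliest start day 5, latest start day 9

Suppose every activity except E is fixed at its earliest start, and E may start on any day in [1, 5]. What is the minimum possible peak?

E@1: d1:14  d2:11  d3:11  d4:2  d5:2  d6:2  d7:2  d8:2  d9:0  d10:0  d11:0  d12:0 → peak 14
E@2: d1:10  d2:15  d3:11  d4:2  d5:2  d6:2  d7:2  d8:2  d9:0  d10:0  d11:0  d12:0 → peak 15
E@3: d1:10  d2:11  d3:15  d4:2  d5:2  d6:2  d7:2  d8:2  d9:0  d10:0  d11:0  d12:0 → peak 15
E@4: d1:10  d2:11  d3:11  d4:6  d5:2  d6:2  d7:2  d8:2  d9:0  d10:0  d11:0  d12:0 → peak 11
E@5: d1:10  d2:11  d3:11  d4:2  d5:6  d6:2  d7:2  d8:2  d9:0  d10:0  d11:0  d12:0 → peak 11
Best is E@4, peak 11.

11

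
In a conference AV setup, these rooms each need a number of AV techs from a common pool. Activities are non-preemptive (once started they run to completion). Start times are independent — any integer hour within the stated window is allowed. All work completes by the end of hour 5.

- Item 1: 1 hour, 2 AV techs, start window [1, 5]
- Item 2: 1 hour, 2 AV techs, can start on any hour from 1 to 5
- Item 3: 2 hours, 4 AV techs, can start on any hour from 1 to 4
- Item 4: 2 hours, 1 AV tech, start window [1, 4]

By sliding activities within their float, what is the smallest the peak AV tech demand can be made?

4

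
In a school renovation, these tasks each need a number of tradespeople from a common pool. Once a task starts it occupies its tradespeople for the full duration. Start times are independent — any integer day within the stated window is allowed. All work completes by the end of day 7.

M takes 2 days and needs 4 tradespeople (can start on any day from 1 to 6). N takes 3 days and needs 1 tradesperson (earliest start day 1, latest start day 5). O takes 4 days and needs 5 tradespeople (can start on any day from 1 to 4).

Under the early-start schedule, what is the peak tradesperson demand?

Early-start schedule: M@1, N@1, O@1.
Load per day: day 1: 10, day 2: 10, day 3: 6, day 4: 5, day 5: 0, day 6: 0, day 7: 0.
Peak is 10.

10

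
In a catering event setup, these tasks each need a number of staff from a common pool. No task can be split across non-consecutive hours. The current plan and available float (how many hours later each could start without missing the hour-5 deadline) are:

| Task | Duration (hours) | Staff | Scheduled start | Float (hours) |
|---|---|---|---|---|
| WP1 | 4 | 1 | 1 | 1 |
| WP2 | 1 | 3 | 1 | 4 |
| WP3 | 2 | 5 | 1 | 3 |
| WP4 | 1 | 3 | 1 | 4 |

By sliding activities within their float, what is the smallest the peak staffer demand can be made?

Early-start (WP1@1, WP2@1, WP3@1, WP4@1) gives peak 12: h1:12  h2:6  h3:1  h4:1  h5:0.
Shift WP3→2, WP4→4.
Schedule WP1@1, WP2@1, WP3@2, WP4@4: h1:4  h2:6  h3:6  h4:4  h5:0 — peak 6.

6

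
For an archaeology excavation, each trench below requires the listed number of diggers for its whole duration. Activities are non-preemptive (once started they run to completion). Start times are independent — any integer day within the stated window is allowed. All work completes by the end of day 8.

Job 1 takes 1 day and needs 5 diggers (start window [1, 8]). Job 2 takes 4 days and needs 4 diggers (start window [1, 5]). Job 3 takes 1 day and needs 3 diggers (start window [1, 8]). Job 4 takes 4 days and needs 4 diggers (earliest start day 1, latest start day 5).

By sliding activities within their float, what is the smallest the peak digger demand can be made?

Early-start (Job 1@1, Job 2@1, Job 3@1, Job 4@1) gives peak 16: d1:16  d2:8  d3:8  d4:8  d5:0  d6:0  d7:0  d8:0.
Shift Job 2→2, Job 4→2.
Schedule Job 1@1, Job 2@2, Job 3@1, Job 4@2: d1:8  d2:8  d3:8  d4:8  d5:8  d6:0  d7:0  d8:0 — peak 8.

8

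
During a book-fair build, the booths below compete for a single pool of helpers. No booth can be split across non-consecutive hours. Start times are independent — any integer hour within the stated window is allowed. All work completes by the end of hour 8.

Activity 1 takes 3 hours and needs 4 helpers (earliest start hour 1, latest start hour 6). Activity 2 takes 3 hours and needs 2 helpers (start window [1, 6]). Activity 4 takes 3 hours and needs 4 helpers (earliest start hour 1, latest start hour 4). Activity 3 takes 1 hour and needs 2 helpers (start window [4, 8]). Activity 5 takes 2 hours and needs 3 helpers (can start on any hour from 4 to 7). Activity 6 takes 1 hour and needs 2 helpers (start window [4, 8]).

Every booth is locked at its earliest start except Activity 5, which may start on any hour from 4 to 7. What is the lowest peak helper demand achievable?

Activity 5@4: h1:10  h2:10  h3:10  h4:7  h5:3  h6:0  h7:0  h8:0 → peak 10
Activity 5@5: h1:10  h2:10  h3:10  h4:4  h5:3  h6:3  h7:0  h8:0 → peak 10
Activity 5@6: h1:10  h2:10  h3:10  h4:4  h5:0  h6:3  h7:3  h8:0 → peak 10
Activity 5@7: h1:10  h2:10  h3:10  h4:4  h5:0  h6:0  h7:3  h8:3 → peak 10
Best is Activity 5@4, peak 10.

10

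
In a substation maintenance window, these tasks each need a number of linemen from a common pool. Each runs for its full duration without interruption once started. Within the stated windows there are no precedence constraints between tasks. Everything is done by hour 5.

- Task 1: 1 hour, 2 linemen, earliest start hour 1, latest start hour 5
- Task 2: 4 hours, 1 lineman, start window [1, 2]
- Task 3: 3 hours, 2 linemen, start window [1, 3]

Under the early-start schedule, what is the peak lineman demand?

5

Early-start schedule: Task 1@1, Task 2@1, Task 3@1.
Load per hour: hour 1: 5, hour 2: 3, hour 3: 3, hour 4: 1, hour 5: 0.
Peak is 5.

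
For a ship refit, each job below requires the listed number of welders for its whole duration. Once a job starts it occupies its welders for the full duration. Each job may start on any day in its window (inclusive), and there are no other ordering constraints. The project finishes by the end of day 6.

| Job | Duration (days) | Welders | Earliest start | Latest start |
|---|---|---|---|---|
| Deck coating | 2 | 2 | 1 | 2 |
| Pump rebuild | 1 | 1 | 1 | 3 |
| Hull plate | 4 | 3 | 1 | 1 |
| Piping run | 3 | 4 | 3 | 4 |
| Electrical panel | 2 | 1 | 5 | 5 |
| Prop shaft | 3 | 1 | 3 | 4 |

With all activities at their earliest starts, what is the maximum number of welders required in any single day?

Early-start schedule: Deck coating@1, Pump rebuild@1, Hull plate@1, Piping run@3, Electrical panel@5, Prop shaft@3.
Load per day: day 1: 6, day 2: 5, day 3: 8, day 4: 8, day 5: 6, day 6: 1.
Peak is 8.

8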